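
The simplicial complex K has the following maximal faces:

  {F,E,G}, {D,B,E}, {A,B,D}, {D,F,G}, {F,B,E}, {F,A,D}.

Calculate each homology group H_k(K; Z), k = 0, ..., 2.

Take the total order A < B < D < E < F < G on the vertex set. Then K (dimension 2) consists of the simplices:

  0-simplices (6): A, B, D, E, F, G
  1-simplices (12): AB, AD, AF, BD, BE, BF, DE, DF, DG, EF, EG, FG
  2-simplices (6): ABD, ADF, BDE, BEF, DFG, EFG

Hence C_0 ≅ Z^6, C_1 ≅ Z^12, C_2 ≅ Z^6.

The boundary map ∂_1: C_1 → C_0 maps an edge to its endpoints' difference, ∂[p,q] = q − p. For instance
  ∂BF = F − B.
As a 6×12 matrix over Z this has rank 5, with invariant factors (1,1,1,1,1).

∂_2: C_2 → C_1 sends each 2-simplex [p,q,r] to [q,r] − [p,r] + [p,q]. For instance
  ∂ABD = BD − AD + AB,
  ∂ADF = DF − AF + AD.
The resulting 12×6 matrix has rank 6, and its Smith normal form has invariant factors (1,1,1,1,1,1).

Now H_k = ker ∂_k / im ∂_{k+1}, so:

  H_0: rank C_0 − rank ∂_1 = 6 − 5 = 1, and the invariant factors of ∂_1 are all 1, so H_0 ≅ Z.
  H_1: rank ker ∂_1 − rank ∂_2 = (12 − 5) − 6 = 1, and the invariant factors of ∂_2 are all 1, so H_1 ≅ Z.
  H_2: rank ker ∂_2 − rank ∂_3 = (6 − 6) − 0 = 0, and there is no ∂_3, so H_2 ≅ 0.

As a check, the Euler characteristic is 6 − 12 + 6 = 0, which agrees with 1 − 1 + 0 = 0.

H_0 ≅ Z,  H_1 ≅ Z,  H_2 = 0.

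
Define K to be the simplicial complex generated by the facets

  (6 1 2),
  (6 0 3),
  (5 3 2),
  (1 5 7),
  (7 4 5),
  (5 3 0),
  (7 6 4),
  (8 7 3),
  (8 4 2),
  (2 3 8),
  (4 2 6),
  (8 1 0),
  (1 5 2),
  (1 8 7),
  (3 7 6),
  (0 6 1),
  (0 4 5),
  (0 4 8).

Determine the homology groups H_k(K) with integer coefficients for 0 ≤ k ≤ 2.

H_0 ≅ Z,  H_1 ≅ Z^2,  H_2 ≅ Z.

Take the total order 0 < 1 < 2 < 3 < 4 < 5 < 6 < 7 < 8 on the vertex set. Then K (dimension 2) consists of the simplices:

  0-simplices (9): [0], [1], [2], [3], [4], [5], [6], [7], [8]
  1-simplices (27): (27 of them)
  2-simplices (18): [0,1,6], [0,1,8], [0,3,5], [0,3,6], [0,4,5], [0,4,8], [1,2,5], [1,2,6], [1,5,7], [1,7,8], [2,3,5], [2,3,8], [2,4,6], [2,4,8], [3,6,7], [3,7,8], [4,5,7], [4,6,7]

giving chain groups C_0 ≅ Z^9, C_1 ≅ Z^27, C_2 ≅ Z^18.

The boundary map ∂_1: C_1 → C_0 maps an edge to its endpoints' difference, ∂[p,q] = q − p. For instance
  ∂[0,8] = [8] − [0].
The 9×27 boundary matrix has rank 8 and Smith normal form diag(1,1,1,1,1,1,1,1).

Boundary ∂_2: C_2 → C_1 sends each 2-simplex [p,q,r] to [q,r] − [p,r] + [p,q]. For instance
  ∂[0,1,8] = [1,8] − [0,8] + [0,1],
  ∂[0,4,5] = [4,5] − [0,5] + [0,4].
The 27×18 boundary matrix has rank 17 and Smith normal form diag(1,1,1,1,1,1,1,1,1,1,1,1,1,1,1,1,1).

Computing H_k = (kernel of ∂_k) / (image of ∂_{k+1}):

  H_0: rank C_0 − rank ∂_1 = 9 − 8 = 1, and the invariant factors of ∂_1 are all 1, so H_0 = Z.
  H_1: rank ker ∂_1 − rank ∂_2 = (27 − 8) − 17 = 2, and the invariant factors of ∂_2 are all 1, so H_1 = Z^2.
  H_2: rank ker ∂_2 − rank ∂_3 = (18 − 17) − 0 = 1, and there is no ∂_3, so H_2 = Z.

As a check, the Euler characteristic is 9 − 27 + 18 = 0, which agrees with 1 − 2 + 1 = 0.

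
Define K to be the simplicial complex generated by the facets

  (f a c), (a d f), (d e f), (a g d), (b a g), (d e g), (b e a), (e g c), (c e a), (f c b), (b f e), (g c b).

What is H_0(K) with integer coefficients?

Fix the vertex order a < b < c < d < e < f < g and write every simplex with vertices in increasing order. Then dim K = 2 and the simplices of K are:

  0-simplices (7): a, b, c, d, e, f, g
  1-simplices (18): ab, ac, ad, ae, af, ag, bc, be, bf, bg, ce, cf, cg, de, df, dg, ef, eg
  2-simplices (12): abe, abg, ace, acf, adf, adg, bcf, bcg, bef, ceg, def, deg

so the chain groups are C_0 ≅ Z^7, C_1 ≅ Z^18, C_2 ≅ Z^12.

The boundary map ∂_1: C_1 → C_0 sends each edge [p,q] (with p < q) to q − p. For instance
  ∂ad = d − a.
As a 7×18 matrix over Z this has rank 6, with invariant factors (1,1,1,1,1,1).

The boundary map ∂_2: C_2 → C_1 maps a triangle to the signed sum of its edges. For instance
  ∂bcg = cg − bg + bc,
  ∂deg = eg − dg + de.
As a 18×12 matrix over Z this has rank 12, with invariant factors (1,1,1,1,1,1,1,1,1,1,1,2).

Now H_k = ker ∂_k / im ∂_{k+1}, so:

  H_0: rank C_0 − rank ∂_1 = 7 − 6 = 1, and the invariant factors of ∂_1 are all 1, so H_0 ≅ Z.

H_0 ≅ Z.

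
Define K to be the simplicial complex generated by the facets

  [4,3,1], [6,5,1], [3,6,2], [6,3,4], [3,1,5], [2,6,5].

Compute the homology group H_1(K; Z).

H_1 ≅ Z.

Take the total order 1 < 2 < 3 < 4 < 5 < 6 on the vertex set. Then K (dimension 2) consists of the simplices:

  0-simplices (6): [1], [2], [3], [4], [5], [6]
  1-simplices (12): [1,3], [1,4], [1,5], [1,6], [2,3], [2,5], [2,6], [3,4], [3,5], [3,6], [4,6], [5,6]
  2-simplices (6): [1,3,4], [1,3,5], [1,5,6], [2,3,6], [2,5,6], [3,4,6]

giving chain groups C_0 ≅ Z^6, C_1 ≅ Z^12, C_2 ≅ Z^6.

The boundary map ∂_1: C_1 → C_0 sends each edge [p,q] (with p < q) to q − p. For instance
  ∂[1,5] = [5] − [1].
The 6×12 boundary matrix has rank 5 and Smith normal form diag(1,1,1,1,1).

The boundary map ∂_2: C_2 → C_1 acts by ∂[p,q,r] = [q,r] − [p,r] + [p,q]. For instance
  ∂[1,5,6] = [5,6] − [1,6] + [1,5],
  ∂[2,3,6] = [3,6] − [2,6] + [2,3].
The 12×6 boundary matrix has rank 6 and Smith normal form diag(1,1,1,1,1,1).

Computing H_k = (kernel of ∂_k) / (image of ∂_{k+1}):

  H_1: rank ker ∂_1 − rank ∂_2 = (12 − 5) − 6 = 1, and the invariant factors of ∂_2 are all 1, so H_1 ≅ Z.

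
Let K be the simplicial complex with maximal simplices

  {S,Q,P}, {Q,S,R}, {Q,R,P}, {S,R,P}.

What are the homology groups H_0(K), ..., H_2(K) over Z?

H_0 = Z,  H_1 = 0,  H_2 = Z.

K has 4 vertices, 6 edges, 4 triangles.
rank ∂_0 = 0, rank ∂_1 = 3 ⇒ b_0 = 4 − 0 − 3 = 1; all invariant factors of ∂_1 are 1 so no torsion. So H_0 = Z.
rank ∂_1 = 3, rank ∂_2 = 3 ⇒ b_1 = 6 − 3 − 3 = 0; all invariant factors of ∂_2 are 1 so no torsion. So H_1 = 0.
rank ∂_2 = 3, rank ∂_3 = 0 ⇒ b_2 = 4 − 3 − 0 = 1. So H_2 = Z.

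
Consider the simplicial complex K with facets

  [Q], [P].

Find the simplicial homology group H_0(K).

Fix the vertex order P < Q and write every simplex with vertices in increasing order. Then dim K = 0 and the simplices of K are:

  0-simplices (2): P, Q

giving chain groups C_0 ≅ Z^2.

Computing H_k = (kernel of ∂_k) / (image of ∂_{k+1}):

  H_0: rank C_0 − rank ∂_1 = 2 − 0 = 2, and there is no ∂_1, so H_0 ≅ Z^2.

H_0 ≅ Z^2.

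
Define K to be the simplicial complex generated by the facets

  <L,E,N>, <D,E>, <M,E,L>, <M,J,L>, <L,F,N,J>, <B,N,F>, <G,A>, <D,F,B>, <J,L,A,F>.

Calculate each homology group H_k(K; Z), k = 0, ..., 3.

Fix the vertex order A < B < D < E < F < G < J < L < M < N and write every simplex with vertices in increasing order. Then dim K = 3 and the simplices of K are:

  0-simplices (10): A, B, D, E, F, G, J, L, M, N
  1-simplices (20): AF, AG, AJ, AL, BD, BF, BN, DE, DF, EL, EM, EN, FJ, FL, FN, JL, JM, JN, LM, LN
  2-simplices (12): AFJ, AFL, AJL, BDF, BFN, ELM, ELN, FJL, FJN, FLN, JLM, JLN
  3-simplices (2): AFJL, FJLN

giving chain groups C_0 ≅ Z^10, C_1 ≅ Z^20, C_2 ≅ Z^12, C_3 ≅ Z^2.

Boundary ∂_1: C_1 → C_0 sends each edge [p,q] (with p < q) to q − p. For instance
  ∂FJ = J − F.
The 10×20 boundary matrix has rank 9 and Smith normal form diag(1,1,1,1,1,1,1,1,1).

Boundary ∂_2: C_2 → C_1 sends each 2-simplex [p,q,r] to [q,r] − [p,r] + [p,q]. For instance
  ∂AFJ = FJ − AJ + AF,
  ∂ELM = LM − EM + EL.
As a 20×12 matrix over Z this has rank 10, with invariant factors (1,1,1,1,1,1,1,1,1,1).

∂_3: C_3 → C_2 sends each 3-simplex σ to the alternating sum Σ_i (−1)^i (σ with its i-th vertex removed). For instance
  ∂AFJL = FJL − AJL + AFL − AFJ,
  ∂FJLN = JLN − FLN + FJN − FJL.
The 12×2 boundary matrix has rank 2 and Smith normal form diag(1,1).

Computing H_k = (kernel of ∂_k) / (image of ∂_{k+1}):

  H_0: rank C_0 − rank ∂_1 = 10 − 9 = 1, and the invariant factors of ∂_1 are all 1, so H_0 ≅ Z.
  H_1: rank ker ∂_1 − rank ∂_2 = (20 − 9) − 10 = 1, and the invariant factors of ∂_2 are all 1, so H_1 ≅ Z.
  H_2: rank ker ∂_2 − rank ∂_3 = (12 − 10) − 2 = 0, and the invariant factors of ∂_3 are all 1, so H_2 ≅ 0.
  H_3: rank ker ∂_3 − rank ∂_4 = (2 − 2) − 0 = 0, and there is no ∂_4, so H_3 ≅ 0.

As a check, the Euler characteristic is 10 − 20 + 12 − 2 = 0, which agrees with 1 − 1 + 0 − 0 = 0.

H_0 ≅ Z,  H_1 ≅ Z,  H_2 = 0,  H_3 = 0.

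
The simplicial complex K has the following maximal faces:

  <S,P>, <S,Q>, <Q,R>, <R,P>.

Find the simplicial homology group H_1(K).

H_1 ≅ Z.

Take the total order P < Q < R < S on the vertex set. Then K (dimension 1) consists of the simplices:

  0-simplices (4): P, Q, R, S
  1-simplices (4): PR, PS, QR, QS

so the chain groups are C_0 ≅ Z^4, C_1 ≅ Z^4.

∂_1: C_1 → C_0 is given by ∂[p,q] = [q] − [p]. For instance
  ∂PR = R − P.
The 4×4 boundary matrix has rank 3 and Smith normal form diag(1,1,1).

Computing H_k = (kernel of ∂_k) / (image of ∂_{k+1}):

  H_1: rank ker ∂_1 − rank ∂_2 = (4 − 3) − 0 = 1, and there is no ∂_2, so H_1 = Z.

(K is a triangulation of the circle S^1.)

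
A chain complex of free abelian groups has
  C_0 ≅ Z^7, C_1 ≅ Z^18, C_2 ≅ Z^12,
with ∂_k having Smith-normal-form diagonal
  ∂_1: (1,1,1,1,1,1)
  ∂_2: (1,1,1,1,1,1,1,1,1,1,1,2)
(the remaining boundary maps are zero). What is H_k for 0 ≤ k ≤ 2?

H_0: b_0 = 7 − 0 − 6 = 1; torsion from ∂_1 factors > 1: none. So H_0 = Z.
H_1: b_1 = 18 − 6 − 12 = 0; torsion from ∂_2 factors > 1: [2]. So H_1 = Z/2Z.
H_2: b_2 = 12 − 12 − 0 = 0; torsion from ∂_3 factors > 1: none. So H_2 = 0.

H_0 = Z,  H_1 = Z/2Z,  H_2 = 0.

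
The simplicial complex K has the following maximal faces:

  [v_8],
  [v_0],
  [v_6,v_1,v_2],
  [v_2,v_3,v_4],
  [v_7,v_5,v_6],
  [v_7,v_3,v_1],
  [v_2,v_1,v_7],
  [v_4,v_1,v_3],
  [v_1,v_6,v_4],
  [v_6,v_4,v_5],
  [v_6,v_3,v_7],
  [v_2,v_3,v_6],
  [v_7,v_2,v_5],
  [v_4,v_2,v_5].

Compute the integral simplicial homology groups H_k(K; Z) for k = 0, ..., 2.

K has 9 vertices, 18 edges, 12 triangles.
rank ∂_0 = 0, rank ∂_1 = 6 ⇒ b_0 = 9 − 0 − 6 = 3; all invariant factors of ∂_1 are 1 so no torsion. So H_0 = Z^3.
rank ∂_1 = 6, rank ∂_2 = 12 ⇒ b_1 = 18 − 6 − 12 = 0; ∂_2 has invariant factor(s) [2] giving torsion. So H_1 = Z/2.
rank ∂_2 = 12, rank ∂_3 = 0 ⇒ b_2 = 12 − 12 − 0 = 0. So H_2 = 0.

H_0 ≅ Z^3,  H_1 ≅ Z/2,  H_2 = 0.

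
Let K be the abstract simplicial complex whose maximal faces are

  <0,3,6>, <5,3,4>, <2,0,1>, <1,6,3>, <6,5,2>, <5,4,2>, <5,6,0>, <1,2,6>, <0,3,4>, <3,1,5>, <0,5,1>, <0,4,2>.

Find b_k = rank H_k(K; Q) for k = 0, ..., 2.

b_0 = 1, b_1 = 0, b_2 = 0.

We work with the vertex ordering 0 < 1 < 2 < 3 < 4 < 5 < 6. The simplices of K, each written with vertices in increasing order, are:

  0-simplices (7): [0], [1], [2], [3], [4], [5], [6]
  1-simplices (18): [0,1], [0,2], [0,3], [0,4], [0,5], [0,6], [1,2], [1,3], [1,5], [1,6], [2,4], [2,5], [2,6], [3,4], [3,5], [3,6], [4,5], [5,6]
  2-simplices (12): [0,1,2], [0,1,5], [0,2,4], [0,3,4], [0,3,6], [0,5,6], [1,2,6], [1,3,5], [1,3,6], [2,4,5], [2,5,6], [3,4,5]

giving chain groups C_0 ≅ Z^7, C_1 ≅ Z^18, C_2 ≅ Z^12.

Boundary ∂_1: C_1 → C_0 is given by ∂[p,q] = [q] − [p]. For instance
  ∂[3,4] = [4] − [3].
This gives a 7×18 integer matrix of rank 6; reducing to Smith normal form yields diagonal entries (1,1,1,1,1,1).

The boundary map ∂_2: C_2 → C_1 maps a triangle to the signed sum of its edges. For instance
  ∂[0,2,4] = [2,4] − [0,4] + [0,2],
  ∂[2,4,5] = [4,5] − [2,5] + [2,4].
The 18×12 boundary matrix has rank 12 and Smith normal form diag(1,1,1,1,1,1,1,1,1,1,1,2).

Reading off H_k = ker ∂_k / im ∂_{k+1}:

  H_0: rank C_0 − rank ∂_1 = 7 − 6 = 1, and the invariant factors of ∂_1 are all 1, so H_0 ≅ Z.
  H_1: rank ker ∂_1 − rank ∂_2 = (18 − 6) − 12 = 0, and ∂_2 has invariant factor 2 > 1, so H_1 ≅ Z/2Z.
  H_2: rank ker ∂_2 − rank ∂_3 = (12 − 12) − 0 = 0, and there is no ∂_3, so H_2 ≅ 0.

(K is a triangulation of the real projective plane RP^2.)

Hence the Betti numbers are b_0 = 1, b_1 = 0, b_2 = 0.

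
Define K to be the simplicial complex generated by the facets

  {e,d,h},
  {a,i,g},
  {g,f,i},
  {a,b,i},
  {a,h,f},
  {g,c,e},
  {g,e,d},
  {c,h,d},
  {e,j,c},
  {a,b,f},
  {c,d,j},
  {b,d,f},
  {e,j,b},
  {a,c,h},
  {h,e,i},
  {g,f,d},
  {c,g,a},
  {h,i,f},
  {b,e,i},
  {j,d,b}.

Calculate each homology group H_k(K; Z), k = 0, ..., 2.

H_0 = Z,  H_1 = Z ⊕ Z/2,  H_2 = 0.

Order the vertices as a < b < c < d < e < f < g < h < i < j. Listing each simplex with vertices in this order, K has dimension 2 with simplices:

  0-simplices (10): a, b, c, d, e, f, g, h, i, j
  1-simplices (30): ab, ac, af, ag, ah, ai, bd, be, bf, bi, bj, cd, ce, cg, ch, cj, de, df, dg, dh, dj, eg, eh, ei, ej, fg, fh, fi, gi, hi
  2-simplices (20): abf, abi, acg, ach, afh, agi, bdf, bdj, bei, bej, cdh, cdj, ceg, cej, deg, deh, dfg, ehi, fgi, fhi

Hence C_0 ≅ Z^10, C_1 ≅ Z^30, C_2 ≅ Z^20.

∂_1: C_1 → C_0 sends each edge [p,q] (with p < q) to q − p. For instance
  ∂fh = h − f.
The 10×30 boundary matrix has rank 9 and Smith normal form diag(1,1,1,1,1,1,1,1,1).

∂_2: C_2 → C_1 acts by ∂[p,q,r] = [q,r] − [p,r] + [p,q]. For instance
  ∂fgi = gi − fi + fg,
  ∂dfg = fg − dg + df.
As a 30×20 matrix over Z this has rank 20, with invariant factors (1,1,1,1,1,1,1,1,1,1,1,1,1,1,1,1,1,1,1,2).

From H_k ≅ ker(∂_k) / im(∂_{k+1}) we obtain:

  H_0: rank C_0 − rank ∂_1 = 10 − 9 = 1, and the invariant factors of ∂_1 are all 1, so H_0 = Z.
  H_1: rank ker ∂_1 − rank ∂_2 = (30 − 9) − 20 = 1, and ∂_2 has invariant factor 2 > 1, so H_1 = Z ⊕ Z/2.
  H_2: rank ker ∂_2 − rank ∂_3 = (20 − 20) − 0 = 0, and there is no ∂_3, so H_2 = 0.

As a check, the Euler characteristic is 10 − 30 + 20 = 0, which agrees with 1 − 1 + 0 = 0.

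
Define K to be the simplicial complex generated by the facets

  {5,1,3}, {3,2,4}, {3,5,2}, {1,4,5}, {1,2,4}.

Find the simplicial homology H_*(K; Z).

H_0 = Z,  H_1 = Z,  H_2 = 0.

Fix the vertex order 1 < 2 < 3 < 4 < 5 and write every simplex with vertices in increasing order. Then dim K = 2 and the simplices of K are:

  0-simplices (5): [1], [2], [3], [4], [5]
  1-simplices (10): [1,2], [1,3], [1,4], [1,5], [2,3], [2,4], [2,5], [3,4], [3,5], [4,5]
  2-simplices (5): [1,2,4], [1,3,5], [1,4,5], [2,3,4], [2,3,5]

Hence C_0 ≅ Z^5, C_1 ≅ Z^10, C_2 ≅ Z^5.

∂_1: C_1 → C_0 maps an edge to its endpoints' difference, ∂[p,q] = q − p.
The resulting 5×10 matrix has rank 4, and its Smith normal form has invariant factors (1,1,1,1).

∂_2: C_2 → C_1 sends each 2-simplex [p,q,r] to [q,r] − [p,r] + [p,q]. For instance
  ∂[1,2,4] = [2,4] − [1,4] + [1,2],
  ∂[1,3,5] = [3,5] − [1,5] + [1,3].
The resulting 10×5 matrix has rank 5, and its Smith normal form has invariant factors (1,1,1,1,1).

Reading off H_k = ker ∂_k / im ∂_{k+1}:

  H_0: rank C_0 − rank ∂_1 = 5 − 4 = 1, and the invariant factors of ∂_1 are all 1, so H_0 = Z.
  H_1: rank ker ∂_1 − rank ∂_2 = (10 − 4) − 5 = 1, and the invariant factors of ∂_2 are all 1, so H_1 = Z.
  H_2: rank ker ∂_2 − rank ∂_3 = (5 − 5) − 0 = 0, and there is no ∂_3, so H_2 = 0.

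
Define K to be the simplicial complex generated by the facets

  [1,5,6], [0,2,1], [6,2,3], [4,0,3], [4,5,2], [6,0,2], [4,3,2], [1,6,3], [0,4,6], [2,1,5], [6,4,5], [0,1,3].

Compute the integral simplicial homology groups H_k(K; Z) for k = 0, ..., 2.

Fix the vertex order 0 < 1 < 2 < 3 < 4 < 5 < 6 and write every simplex with vertices in increasing order. Then dim K = 2 and the simplices of K are:

  0-simplices (7): [0], [1], [2], [3], [4], [5], [6]
  1-simplices (18): [0,1], [0,2], [0,3], [0,4], [0,6], [1,2], [1,3], [1,5], [1,6], [2,3], [2,4], [2,5], [2,6], [3,4], [3,6], [4,5], [4,6], [5,6]
  2-simplices (12): [0,1,2], [0,1,3], [0,2,6], [0,3,4], [0,4,6], [1,2,5], [1,3,6], [1,5,6], [2,3,4], [2,3,6], [2,4,5], [4,5,6]

Hence C_0 ≅ Z^7, C_1 ≅ Z^18, C_2 ≅ Z^12.

∂_1: C_1 → C_0 sends each edge [p,q] (with p < q) to q − p.
The resulting 7×18 matrix has rank 6, and its Smith normal form has invariant factors (1,1,1,1,1,1).

Boundary ∂_2: C_2 → C_1 maps a triangle to the signed sum of its edges. For instance
  ∂[2,3,6] = [3,6] − [2,6] + [2,3],
  ∂[2,3,4] = [3,4] − [2,4] + [2,3].
The resulting 18×12 matrix has rank 12, and its Smith normal form has invariant factors (1,1,1,1,1,1,1,1,1,1,1,2).

Reading off H_k = ker ∂_k / im ∂_{k+1}:

  H_0: rank C_0 − rank ∂_1 = 7 − 6 = 1, and the invariant factors of ∂_1 are all 1, so H_0 ≅ Z.
  H_1: rank ker ∂_1 − rank ∂_2 = (18 − 6) − 12 = 0, and ∂_2 has invariant factor 2 > 1, so H_1 ≅ Z/2.
  H_2: rank ker ∂_2 − rank ∂_3 = (12 − 12) − 0 = 0, and there is no ∂_3, so H_2 ≅ 0.

(K is a triangulation of the real projective plane RP^2.)

H_0 ≅ Z,  H_1 ≅ Z/2,  H_2 = 0.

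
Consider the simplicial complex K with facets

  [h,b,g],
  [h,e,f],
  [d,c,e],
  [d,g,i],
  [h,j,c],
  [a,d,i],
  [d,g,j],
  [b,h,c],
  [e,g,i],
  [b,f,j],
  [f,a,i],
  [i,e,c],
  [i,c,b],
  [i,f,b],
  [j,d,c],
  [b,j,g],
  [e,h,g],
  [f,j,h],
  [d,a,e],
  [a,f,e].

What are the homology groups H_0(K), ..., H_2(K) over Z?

Fix the vertex order a < b < c < d < e < f < g < h < i < j and write every simplex with vertices in increasing order. Then dim K = 2 and the simplices of K are:

  0-simplices (10): a, b, c, d, e, f, g, h, i, j
  1-simplices (30): ad, ae, af, ai, bc, bf, bg, bh, bi, bj, cd, ce, ch, ci, cj, de, dg, di, dj, ef, eg, eh, ei, fh, fi, fj, gh, gi, gj, hj
  2-simplices (20): ade, adi, aef, afi, bch, bci, bfi, bfj, bgh, bgj, cde, cdj, cei, chj, dgi, dgj, efh, egh, egi, fhj

giving chain groups C_0 ≅ Z^10, C_1 ≅ Z^30, C_2 ≅ Z^20.

∂_1: C_1 → C_0 sends each edge [p,q] (with p < q) to q − p.
The 10×30 boundary matrix has rank 9 and Smith normal form diag(1,1,1,1,1,1,1,1,1).

∂_2: C_2 → C_1 sends each 2-simplex [p,q,r] to [q,r] − [p,r] + [p,q]. For instance
  ∂cei = ei − ci + ce,
  ∂dgi = gi − di + dg.
The 30×20 boundary matrix has rank 20 and Smith normal form diag(1,1,1,1,1,1,1,1,1,1,1,1,1,1,1,1,1,1,1,2).

Now H_k = ker ∂_k / im ∂_{k+1}, so:

  H_0: rank C_0 − rank ∂_1 = 10 − 9 = 1, and the invariant factors of ∂_1 are all 1, so H_0 = Z.
  H_1: rank ker ∂_1 − rank ∂_2 = (30 − 9) − 20 = 1, and ∂_2 has invariant factor 2 > 1, so H_1 = Z ⊕ Z/2.
  H_2: rank ker ∂_2 − rank ∂_3 = (20 − 20) − 0 = 0, and there is no ∂_3, so H_2 = 0.

(K is a triangulation of the Klein bottle.)

H_0 = Z,  H_1 = Z ⊕ Z/2,  H_2 = 0.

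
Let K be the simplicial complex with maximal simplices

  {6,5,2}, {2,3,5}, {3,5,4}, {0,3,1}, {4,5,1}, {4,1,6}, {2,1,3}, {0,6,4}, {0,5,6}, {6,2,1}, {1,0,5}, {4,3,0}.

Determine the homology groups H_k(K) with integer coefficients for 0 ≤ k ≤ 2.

K has 7 vertices, 18 edges, 12 triangles.
rank ∂_0 = 0, rank ∂_1 = 6 ⇒ b_0 = 7 − 0 − 6 = 1; all invariant factors of ∂_1 are 1 so no torsion. So H_0 ≅ Z.
rank ∂_1 = 6, rank ∂_2 = 12 ⇒ b_1 = 18 − 6 − 12 = 0; ∂_2 has invariant factor(s) [2] giving torsion. So H_1 ≅ Z_2.
rank ∂_2 = 12, rank ∂_3 = 0 ⇒ b_2 = 12 − 12 − 0 = 0. So H_2 ≅ 0.

H_0 ≅ Z,  H_1 ≅ Z_2,  H_2 = 0.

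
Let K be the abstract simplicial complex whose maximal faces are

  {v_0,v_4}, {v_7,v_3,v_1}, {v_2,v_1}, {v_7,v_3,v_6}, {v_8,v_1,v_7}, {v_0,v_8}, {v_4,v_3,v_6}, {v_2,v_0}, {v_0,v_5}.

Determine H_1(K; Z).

H_1 ≅ Z^2.

Take the total order v_0 < v_1 < v_2 < v_3 < v_4 < v_5 < v_6 < v_7 < v_8 on the vertex set. Then K (dimension 2) consists of the simplices:

  0-simplices (9): [v_0], [v_1], [v_2], [v_3], [v_4], [v_5], [v_6], [v_7], [v_8]
  1-simplices (14): [v_0,v_2], [v_0,v_4], [v_0,v_5], [v_0,v_8], [v_1,v_2], [v_1,v_3], [v_1,v_7], [v_1,v_8], [v_3,v_4], [v_3,v_6], [v_3,v_7], [v_4,v_6], [v_6,v_7], [v_7,v_8]
  2-simplices (4): [v_1,v_3,v_7], [v_1,v_7,v_8], [v_3,v_4,v_6], [v_3,v_6,v_7]

so the chain groups are C_0 ≅ Z^9, C_1 ≅ Z^14, C_2 ≅ Z^4.

Boundary ∂_1: C_1 → C_0 is given by ∂[p,q] = [q] − [p].
This gives a 9×14 integer matrix of rank 8; reducing to Smith normal form yields diagonal entries (1,1,1,1,1,1,1,1).

∂_2: C_2 → C_1 sends each 2-simplex [p,q,r] to [q,r] − [p,r] + [p,q]. For instance
  ∂[v_3,v_6,v_7] = [v_6,v_7] − [v_3,v_7] + [v_3,v_6],
  ∂[v_3,v_4,v_6] = [v_4,v_6] − [v_3,v_6] + [v_3,v_4].
This gives a 14×4 integer matrix of rank 4; reducing to Smith normal form yields diagonal entries (1,1,1,1).

Computing H_k = (kernel of ∂_k) / (image of ∂_{k+1}):

  H_1: rank ker ∂_1 − rank ∂_2 = (14 − 8) − 4 = 2, and the invariant factors of ∂_2 are all 1, so H_1 ≅ Z^2.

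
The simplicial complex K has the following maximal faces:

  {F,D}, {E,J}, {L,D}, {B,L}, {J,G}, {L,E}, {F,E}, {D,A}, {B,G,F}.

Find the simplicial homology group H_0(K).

We work with the vertex ordering A < B < D < E < F < G < J < L. The simplices of K, each written with vertices in increasing order, are:

  0-simplices (8): A, B, D, E, F, G, J, L
  1-simplices (11): AD, BF, BG, BL, DF, DL, EF, EJ, EL, FG, GJ
  2-simplices (1): BFG

so the chain groups are C_0 ≅ Z^8, C_1 ≅ Z^11, C_2 ≅ Z^1.

The boundary map ∂_1: C_1 → C_0 sends each edge [p,q] (with p < q) to q − p. For instance
  ∂AD = D − A.
This gives a 8×11 integer matrix of rank 7; reducing to Smith normal form yields diagonal entries (1,1,1,1,1,1,1).

Boundary ∂_2: C_2 → C_1 sends each 2-simplex [p,q,r] to [q,r] − [p,r] + [p,q]. For instance
  ∂BFG = FG − BG + BF.
As a 11×1 matrix over Z this has rank 1, with invariant factors (1).

From H_k ≅ ker(∂_k) / im(∂_{k+1}) we obtain:

  H_0: rank C_0 − rank ∂_1 = 8 − 7 = 1, and the invariant factors of ∂_1 are all 1, so H_0 ≅ Z.

H_0 = Z.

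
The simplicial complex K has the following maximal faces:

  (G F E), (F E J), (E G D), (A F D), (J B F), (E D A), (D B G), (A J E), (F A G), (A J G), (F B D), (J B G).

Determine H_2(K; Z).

K has 7 vertices, 18 edges, 12 triangles.
rank ∂_2 = 12, rank ∂_3 = 0 ⇒ b_2 = 12 − 12 − 0 = 0. So H_2 ≅ 0.

H_2 = 0.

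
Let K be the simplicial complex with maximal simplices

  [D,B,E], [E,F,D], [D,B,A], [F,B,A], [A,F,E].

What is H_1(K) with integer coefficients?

K has 5 vertices, 10 edges, 5 triangles.
rank ∂_1 = 4, rank ∂_2 = 5 ⇒ b_1 = 10 − 4 − 5 = 1; all invariant factors of ∂_2 are 1 so no torsion. So H_1 ≅ Z.

H_1 ≅ Z.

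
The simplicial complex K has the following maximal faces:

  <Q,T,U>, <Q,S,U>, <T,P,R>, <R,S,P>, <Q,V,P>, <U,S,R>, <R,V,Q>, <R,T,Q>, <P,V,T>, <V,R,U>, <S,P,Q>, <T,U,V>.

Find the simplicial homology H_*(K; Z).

We work with the vertex ordering P < Q < R < S < T < U < V. The simplices of K, each written with vertices in increasing order, are:

  0-simplices (7): P, Q, R, S, T, U, V
  1-simplices (18): PQ, PR, PS, PT, PV, QR, QS, QT, QU, QV, RS, RT, RU, RV, SU, TU, TV, UV
  2-simplices (12): PQS, PQV, PRS, PRT, PTV, QRT, QRV, QSU, QTU, RSU, RUV, TUV

giving chain groups C_0 ≅ Z^7, C_1 ≅ Z^18, C_2 ≅ Z^12.

∂_1: C_1 → C_0 is given by ∂[p,q] = [q] − [p]. For instance
  ∂RU = U − R.
This gives a 7×18 integer matrix of rank 6; reducing to Smith normal form yields diagonal entries (1,1,1,1,1,1).

∂_2: C_2 → C_1 sends each 2-simplex [p,q,r] to [q,r] − [p,r] + [p,q]. For instance
  ∂RSU = SU − RU + RS,
  ∂QTU = TU − QU + QT.
The resulting 18×12 matrix has rank 12, and its Smith normal form has invariant factors (1,1,1,1,1,1,1,1,1,1,1,2).

Computing H_k = (kernel of ∂_k) / (image of ∂_{k+1}):

  H_0: rank C_0 − rank ∂_1 = 7 − 6 = 1, and the invariant factors of ∂_1 are all 1, so H_0 = Z.
  H_1: rank ker ∂_1 − rank ∂_2 = (18 − 6) − 12 = 0, and ∂_2 has invariant factor 2 > 1, so H_1 = Z/2.
  H_2: rank ker ∂_2 − rank ∂_3 = (12 − 12) − 0 = 0, and there is no ∂_3, so H_2 = 0.

As a check, the Euler characteristic is 7 − 18 + 12 = 1, which agrees with 1 − 0 + 0 = 1.
(K is a triangulation of the real projective plane RP^2.)

H_0 = Z,  H_1 = Z/2,  H_2 = 0.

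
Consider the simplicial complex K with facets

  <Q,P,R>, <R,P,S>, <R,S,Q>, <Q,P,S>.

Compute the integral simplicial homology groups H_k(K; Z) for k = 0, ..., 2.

Order the vertices as P < Q < R < S. Listing each simplex with vertices in this order, K has dimension 2 with simplices:

  0-simplices (4): P, Q, R, S
  1-simplices (6): PQ, PR, PS, QR, QS, RS
  2-simplices (4): PQR, PQS, PRS, QRS

giving chain groups C_0 ≅ Z^4, C_1 ≅ Z^6, C_2 ≅ Z^4.

Boundary ∂_1: C_1 → C_0 sends each edge [p,q] (with p < q) to q − p. For instance
  ∂PQ = Q − P.
This gives a 4×6 integer matrix of rank 3; reducing to Smith normal form yields diagonal entries (1,1,1).

Boundary ∂_2: C_2 → C_1 maps a triangle to the signed sum of its edges. For instance
  ∂PQR = QR − PR + PQ,
  ∂PRS = RS − PS + PR.
The resulting 6×4 matrix has rank 3, and its Smith normal form has invariant factors (1,1,1).

Computing H_k = (kernel of ∂_k) / (image of ∂_{k+1}):

  H_0: rank C_0 − rank ∂_1 = 4 − 3 = 1, and the invariant factors of ∂_1 are all 1, so H_0 = Z.
  H_1: rank ker ∂_1 − rank ∂_2 = (6 − 3) − 3 = 0, and the invariant factors of ∂_2 are all 1, so H_1 = 0.
  H_2: rank ker ∂_2 − rank ∂_3 = (4 − 3) − 0 = 1, and there is no ∂_3, so H_2 = Z.

H_0 ≅ Z,  H_1 = 0,  H_2 ≅ Z.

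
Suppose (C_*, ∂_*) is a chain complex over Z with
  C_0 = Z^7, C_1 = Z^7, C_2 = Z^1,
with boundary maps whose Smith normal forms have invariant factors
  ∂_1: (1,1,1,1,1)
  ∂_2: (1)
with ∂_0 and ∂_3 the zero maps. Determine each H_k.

H_0 ≅ Z^2,  H_1 ≅ Z,  H_2 = 0.

H_0: b_0 = 7 − 0 − 5 = 2; torsion from ∂_1 factors > 1: none. So H_0 ≅ Z^2.
H_1: b_1 = 7 − 5 − 1 = 1; torsion from ∂_2 factors > 1: none. So H_1 ≅ Z.
H_2: b_2 = 1 − 1 − 0 = 0; torsion from ∂_3 factors > 1: none. So H_2 ≅ 0.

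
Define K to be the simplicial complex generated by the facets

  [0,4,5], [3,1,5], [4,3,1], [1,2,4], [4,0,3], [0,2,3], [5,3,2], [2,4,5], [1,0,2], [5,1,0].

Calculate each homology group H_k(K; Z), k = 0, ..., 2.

H_0 = Z,  H_1 = Z_2,  H_2 = 0.

Order the vertices as 0 < 1 < 2 < 3 < 4 < 5. Listing each simplex with vertices in this order, K has dimension 2 with simplices:

  0-simplices (6): [0], [1], [2], [3], [4], [5]
  1-simplices (15): [0,1], [0,2], [0,3], [0,4], [0,5], [1,2], [1,3], [1,4], [1,5], [2,3], [2,4], [2,5], [3,4], [3,5], [4,5]
  2-simplices (10): [0,1,2], [0,1,5], [0,2,3], [0,3,4], [0,4,5], [1,2,4], [1,3,4], [1,3,5], [2,3,5], [2,4,5]

so the chain groups are C_0 ≅ Z^6, C_1 ≅ Z^15, C_2 ≅ Z^10.

∂_1: C_1 → C_0 is given by ∂[p,q] = [q] − [p]. For instance
  ∂[0,4] = [4] − [0].
The 6×15 boundary matrix has rank 5 and Smith normal form diag(1,1,1,1,1).

The boundary map ∂_2: C_2 → C_1 maps a triangle to the signed sum of its edges. For instance
  ∂[2,4,5] = [4,5] − [2,5] + [2,4],
  ∂[0,2,3] = [2,3] − [0,3] + [0,2].
This gives a 15×10 integer matrix of rank 10; reducing to Smith normal form yields diagonal entries (1,1,1,1,1,1,1,1,1,2).

Now H_k = ker ∂_k / im ∂_{k+1}, so:

  H_0: rank C_0 − rank ∂_1 = 6 − 5 = 1, and the invariant factors of ∂_1 are all 1, so H_0 ≅ Z.
  H_1: rank ker ∂_1 − rank ∂_2 = (15 − 5) − 10 = 0, and ∂_2 has invariant factor 2 > 1, so H_1 ≅ Z_2.
  H_2: rank ker ∂_2 − rank ∂_3 = (10 − 10) − 0 = 0, and there is no ∂_3, so H_2 ≅ 0.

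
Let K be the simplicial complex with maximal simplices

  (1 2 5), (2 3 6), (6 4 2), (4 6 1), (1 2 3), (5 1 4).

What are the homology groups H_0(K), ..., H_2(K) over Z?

Fix the vertex order 1 < 2 < 3 < 4 < 5 < 6 and write every simplex with vertices in increasing order. Then dim K = 2 and the simplices of K are:

  0-simplices (6): [1], [2], [3], [4], [5], [6]
  1-simplices (12): [1,2], [1,3], [1,4], [1,5], [1,6], [2,3], [2,4], [2,5], [2,6], [3,6], [4,5], [4,6]
  2-simplices (6): [1,2,3], [1,2,5], [1,4,5], [1,4,6], [2,3,6], [2,4,6]

giving chain groups C_0 ≅ Z^6, C_1 ≅ Z^12, C_2 ≅ Z^6.

∂_1: C_1 → C_0 maps an edge to its endpoints' difference, ∂[p,q] = q − p. For instance
  ∂[2,5] = [5] − [2].
The 6×12 boundary matrix has rank 5 and Smith normal form diag(1,1,1,1,1).

∂_2: C_2 → C_1 maps a triangle to the signed sum of its edges. For instance
  ∂[1,4,5] = [4,5] − [1,5] + [1,4],
  ∂[1,4,6] = [4,6] − [1,6] + [1,4].
This gives a 12×6 integer matrix of rank 6; reducing to Smith normal form yields diagonal entries (1,1,1,1,1,1).

Computing H_k = (kernel of ∂_k) / (image of ∂_{k+1}):

  H_0: rank C_0 − rank ∂_1 = 6 − 5 = 1, and the invariant factors of ∂_1 are all 1, so H_0 = Z.
  H_1: rank ker ∂_1 − rank ∂_2 = (12 − 5) − 6 = 1, and the invariant factors of ∂_2 are all 1, so H_1 = Z.
  H_2: rank ker ∂_2 − rank ∂_3 = (6 − 6) − 0 = 0, and there is no ∂_3, so H_2 = 0.

(K is a triangulation of the cylinder S^1 x I.)

H_0 ≅ Z,  H_1 ≅ Z,  H_2 = 0.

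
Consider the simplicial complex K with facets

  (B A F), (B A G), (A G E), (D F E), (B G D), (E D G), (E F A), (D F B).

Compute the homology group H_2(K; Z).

H_2 = Z.

K has 6 vertices, 12 edges, 8 triangles.
rank ∂_2 = 7, rank ∂_3 = 0 ⇒ b_2 = 8 − 7 − 0 = 1. So H_2 ≅ Z.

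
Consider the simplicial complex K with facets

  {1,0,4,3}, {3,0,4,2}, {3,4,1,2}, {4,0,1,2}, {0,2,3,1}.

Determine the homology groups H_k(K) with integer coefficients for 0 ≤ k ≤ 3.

H_0 = Z,  H_1 = 0,  H_2 = 0,  H_3 = Z.

Take the total order 0 < 1 < 2 < 3 < 4 on the vertex set. Then K (dimension 3) consists of the simplices:

  0-simplices (5): [0], [1], [2], [3], [4]
  1-simplices (10): [0,1], [0,2], [0,3], [0,4], [1,2], [1,3], [1,4], [2,3], [2,4], [3,4]
  2-simplices (10): [0,1,2], [0,1,3], [0,1,4], [0,2,3], [0,2,4], [0,3,4], [1,2,3], [1,2,4], [1,3,4], [2,3,4]
  3-simplices (5): [0,1,2,3], [0,1,2,4], [0,1,3,4], [0,2,3,4], [1,2,3,4]

so the chain groups are C_0 ≅ Z^5, C_1 ≅ Z^10, C_2 ≅ Z^10, C_3 ≅ Z^5.

Boundary ∂_1: C_1 → C_0 sends each edge [p,q] (with p < q) to q − p.
The resulting 5×10 matrix has rank 4, and its Smith normal form has invariant factors (1,1,1,1).

∂_2: C_2 → C_1 sends each 2-simplex [p,q,r] to [q,r] − [p,r] + [p,q]. For instance
  ∂[0,2,4] = [2,4] − [0,4] + [0,2],
  ∂[1,2,3] = [2,3] − [1,3] + [1,2].
This gives a 10×10 integer matrix of rank 6; reducing to Smith normal form yields diagonal entries (1,1,1,1,1,1).

Boundary ∂_3: C_3 → C_2 sends each 3-simplex σ to the alternating sum Σ_i (−1)^i (σ with its i-th vertex removed). For instance
  ∂[1,2,3,4] = [2,3,4] − [1,3,4] + [1,2,4] − [1,2,3],
  ∂[0,2,3,4] = [2,3,4] − [0,3,4] + [0,2,4] − [0,2,3].
The 10×5 boundary matrix has rank 4 and Smith normal form diag(1,1,1,1).

Now H_k = ker ∂_k / im ∂_{k+1}, so:

  H_0: rank C_0 − rank ∂_1 = 5 − 4 = 1, and the invariant factors of ∂_1 are all 1, so H_0 ≅ Z.
  H_1: rank ker ∂_1 − rank ∂_2 = (10 − 4) − 6 = 0, and the invariant factors of ∂_2 are all 1, so H_1 ≅ 0.
  H_2: rank ker ∂_2 − rank ∂_3 = (10 − 6) − 4 = 0, and the invariant factors of ∂_3 are all 1, so H_2 ≅ 0.
  H_3: rank ker ∂_3 − rank ∂_4 = (5 − 4) − 0 = 1, and there is no ∂_4, so H_3 ≅ Z.

As a check, the Euler characteristic is 5 − 10 + 10 − 5 = 0, which agrees with 1 − 0 + 0 − 1 = 0.
(K is a triangulation of the 3-sphere S^3.)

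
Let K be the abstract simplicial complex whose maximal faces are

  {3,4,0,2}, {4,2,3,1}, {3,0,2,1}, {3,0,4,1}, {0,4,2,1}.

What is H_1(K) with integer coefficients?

H_1 ≅ 0.

Fix the vertex order 0 < 1 < 2 < 3 < 4 and write every simplex with vertices in increasing order. Then dim K = 3 and the simplices of K are:

  0-simplices (5): [0], [1], [2], [3], [4]
  1-simplices (10): [0,1], [0,2], [0,3], [0,4], [1,2], [1,3], [1,4], [2,3], [2,4], [3,4]
  2-simplices (10): [0,1,2], [0,1,3], [0,1,4], [0,2,3], [0,2,4], [0,3,4], [1,2,3], [1,2,4], [1,3,4], [2,3,4]
  3-simplices (5): [0,1,2,3], [0,1,2,4], [0,1,3,4], [0,2,3,4], [1,2,3,4]

giving chain groups C_0 ≅ Z^5, C_1 ≅ Z^10, C_2 ≅ Z^10, C_3 ≅ Z^5.

∂_1: C_1 → C_0 sends each edge [p,q] (with p < q) to q − p. For instance
  ∂[2,3] = [3] − [2].
The 5×10 boundary matrix has rank 4 and Smith normal form diag(1,1,1,1).

Boundary ∂_2: C_2 → C_1 maps a triangle to the signed sum of its edges. For instance
  ∂[1,2,4] = [2,4] − [1,4] + [1,2],
  ∂[0,1,4] = [1,4] − [0,4] + [0,1].
The 10×10 boundary matrix has rank 6 and Smith normal form diag(1,1,1,1,1,1).

∂_3: C_3 → C_2 sends each 3-simplex σ to the alternating sum Σ_i (−1)^i (σ with its i-th vertex removed). For instance
  ∂[0,2,3,4] = [2,3,4] − [0,3,4] + [0,2,4] − [0,2,3],
  ∂[0,1,2,4] = [1,2,4] − [0,2,4] + [0,1,4] − [0,1,2].
This gives a 10×5 integer matrix of rank 4; reducing to Smith normal form yields diagonal entries (1,1,1,1).

Reading off H_k = ker ∂_k / im ∂_{k+1}:

  H_1: rank ker ∂_1 − rank ∂_2 = (10 − 4) − 6 = 0, and the invariant factors of ∂_2 are all 1, so H_1 = 0.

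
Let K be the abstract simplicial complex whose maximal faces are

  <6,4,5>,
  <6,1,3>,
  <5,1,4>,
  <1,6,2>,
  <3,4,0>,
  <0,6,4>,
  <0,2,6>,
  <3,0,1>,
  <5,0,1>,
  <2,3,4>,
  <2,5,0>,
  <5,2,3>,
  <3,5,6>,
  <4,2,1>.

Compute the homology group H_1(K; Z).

H_1 = Z^2.

Order the vertices as 0 < 1 < 2 < 3 < 4 < 5 < 6. Listing each simplex with vertices in this order, K has dimension 2 with simplices:

  0-simplices (7): [0], [1], [2], [3], [4], [5], [6]
  1-simplices (21): [0,1], [0,2], [0,3], [0,4], [0,5], [0,6], [1,2], [1,3], [1,4], [1,5], [1,6], [2,3], [2,4], [2,5], [2,6], [3,4], [3,5], [3,6], [4,5], [4,6], [5,6]
  2-simplices (14): [0,1,3], [0,1,5], [0,2,5], [0,2,6], [0,3,4], [0,4,6], [1,2,4], [1,2,6], [1,3,6], [1,4,5], [2,3,4], [2,3,5], [3,5,6], [4,5,6]

Hence C_0 ≅ Z^7, C_1 ≅ Z^21, C_2 ≅ Z^14.

∂_1: C_1 → C_0 maps an edge to its endpoints' difference, ∂[p,q] = q − p.
This gives a 7×21 integer matrix of rank 6; reducing to Smith normal form yields diagonal entries (1,1,1,1,1,1).

Boundary ∂_2: C_2 → C_1 acts by ∂[p,q,r] = [q,r] − [p,r] + [p,q]. For instance
  ∂[4,5,6] = [5,6] − [4,6] + [4,5],
  ∂[1,3,6] = [3,6] − [1,6] + [1,3].
This gives a 21×14 integer matrix of rank 13; reducing to Smith normal form yields diagonal entries (1,1,1,1,1,1,1,1,1,1,1,1,1).

Computing H_k = (kernel of ∂_k) / (image of ∂_{k+1}):

  H_1: rank ker ∂_1 − rank ∂_2 = (21 − 6) − 13 = 2, and the invariant factors of ∂_2 are all 1, so H_1 = Z^2.

(K is a triangulation of the torus T^2.)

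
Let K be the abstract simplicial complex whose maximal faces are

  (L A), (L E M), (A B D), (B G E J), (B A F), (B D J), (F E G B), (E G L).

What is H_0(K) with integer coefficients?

H_0 = Z.

Order the vertices as A < B < D < E < F < G < J < L < M. Listing each simplex with vertices in this order, K has dimension 3 with simplices:

  0-simplices (9): A, B, D, E, F, G, J, L, M
  1-simplices (19): AB, AD, AF, AL, BD, BE, BF, BG, BJ, DJ, EF, EG, EJ, EL, EM, FG, GJ, GL, LM
  2-simplices (12): ABD, ABF, BDJ, BEF, BEG, BEJ, BFG, BGJ, EFG, EGJ, EGL, ELM
  3-simplices (2): BEFG, BEGJ

Hence C_0 ≅ Z^9, C_1 ≅ Z^19, C_2 ≅ Z^12, C_3 ≅ Z^2.

∂_1: C_1 → C_0 sends each edge [p,q] (with p < q) to q − p.
As a 9×19 matrix over Z this has rank 8, with invariant factors (1,1,1,1,1,1,1,1).

Boundary ∂_2: C_2 → C_1 sends each 2-simplex [p,q,r] to [q,r] − [p,r] + [p,q]. For instance
  ∂EGJ = GJ − EJ + EG,
  ∂BEF = EF − BF + BE.
This gives a 19×12 integer matrix of rank 10; reducing to Smith normal form yields diagonal entries (1,1,1,1,1,1,1,1,1,1).

∂_3: C_3 → C_2 sends each 3-simplex σ to the alternating sum Σ_i (−1)^i (σ with its i-th vertex removed). For instance
  ∂BEGJ = EGJ − BGJ + BEJ − BEG,
  ∂BEFG = EFG − BFG + BEG − BEF.
The resulting 12×2 matrix has rank 2, and its Smith normal form has invariant factors (1,1).

Reading off H_k = ker ∂_k / im ∂_{k+1}:

  H_0: rank C_0 − rank ∂_1 = 9 − 8 = 1, and the invariant factors of ∂_1 are all 1, so H_0 = Z.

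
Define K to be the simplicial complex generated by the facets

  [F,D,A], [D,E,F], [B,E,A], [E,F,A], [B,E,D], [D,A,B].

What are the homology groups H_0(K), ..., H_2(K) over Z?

Take the total order A < B < D < E < F on the vertex set. Then K (dimension 2) consists of the simplices:

  0-simplices (5): A, B, D, E, F
  1-simplices (9): AB, AD, AE, AF, BD, BE, DE, DF, EF
  2-simplices (6): ABD, ABE, ADF, AEF, BDE, DEF

Hence C_0 ≅ Z^5, C_1 ≅ Z^9, C_2 ≅ Z^6.

The boundary map ∂_1: C_1 → C_0 sends each edge [p,q] (with p < q) to q − p. For instance
  ∂DE = E − D.
The 5×9 boundary matrix has rank 4 and Smith normal form diag(1,1,1,1).

Boundary ∂_2: C_2 → C_1 acts by ∂[p,q,r] = [q,r] − [p,r] + [p,q]. For instance
  ∂BDE = DE − BE + BD,
  ∂ABE = BE − AE + AB.
This gives a 9×6 integer matrix of rank 5; reducing to Smith normal form yields diagonal entries (1,1,1,1,1).

Now H_k = ker ∂_k / im ∂_{k+1}, so:

  H_0: rank C_0 − rank ∂_1 = 5 − 4 = 1, and the invariant factors of ∂_1 are all 1, so H_0 = Z.
  H_1: rank ker ∂_1 − rank ∂_2 = (9 − 4) − 5 = 0, and the invariant factors of ∂_2 are all 1, so H_1 = 0.
  H_2: rank ker ∂_2 − rank ∂_3 = (6 − 5) − 0 = 1, and there is no ∂_3, so H_2 = Z.

As a check, the Euler characteristic is 5 − 9 + 6 = 2, which agrees with 1 − 0 + 1 = 2.

H_0 ≅ Z,  H_1 = 0,  H_2 ≅ Z.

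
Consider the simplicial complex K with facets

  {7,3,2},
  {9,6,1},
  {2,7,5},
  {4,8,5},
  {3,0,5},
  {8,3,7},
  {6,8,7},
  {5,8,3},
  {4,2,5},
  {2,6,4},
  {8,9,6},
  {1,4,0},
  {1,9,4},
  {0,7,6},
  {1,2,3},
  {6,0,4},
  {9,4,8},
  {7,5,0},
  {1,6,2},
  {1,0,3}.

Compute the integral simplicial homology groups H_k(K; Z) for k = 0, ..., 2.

Fix the vertex order 0 < 1 < 2 < 3 < 4 < 5 < 6 < 7 < 8 < 9 and write every simplex with vertices in increasing order. Then dim K = 2 and the simplices of K are:

  0-simplices (10): [0], [1], [2], [3], [4], [5], [6], [7], [8], [9]
  1-simplices (30): (30 of them)
  2-simplices (20): (20 of them)

Hence C_0 ≅ Z^10, C_1 ≅ Z^30, C_2 ≅ Z^20.

∂_1: C_1 → C_0 is given by ∂[p,q] = [q] − [p]. For instance
  ∂[1,9] = [9] − [1].
The resulting 10×30 matrix has rank 9, and its Smith normal form has invariant factors (1,1,1,1,1,1,1,1,1).

The boundary map ∂_2: C_2 → C_1 acts by ∂[p,q,r] = [q,r] − [p,r] + [p,q]. For instance
  ∂[0,6,7] = [6,7] − [0,7] + [0,6],
  ∂[1,4,9] = [4,9] − [1,9] + [1,4].
The resulting 30×20 matrix has rank 20, and its Smith normal form has invariant factors (1,1,1,1,1,1,1,1,1,1,1,1,1,1,1,1,1,1,1,2).

Computing H_k = (kernel of ∂_k) / (image of ∂_{k+1}):

  H_0: rank C_0 − rank ∂_1 = 10 − 9 = 1, and the invariant factors of ∂_1 are all 1, so H_0 = Z.
  H_1: rank ker ∂_1 − rank ∂_2 = (30 − 9) − 20 = 1, and ∂_2 has invariant factor 2 > 1, so H_1 = Z ⊕ Z/2.
  H_2: rank ker ∂_2 − rank ∂_3 = (20 − 20) − 0 = 0, and there is no ∂_3, so H_2 = 0.

(K is a triangulation of the Klein bottle.)

H_0 ≅ Z,  H_1 ≅ Z ⊕ Z/2,  H_2 = 0.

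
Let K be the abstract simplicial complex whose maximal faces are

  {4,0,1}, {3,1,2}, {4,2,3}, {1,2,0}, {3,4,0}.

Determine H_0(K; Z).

H_0 ≅ Z.

K has 5 vertices, 10 edges, 5 triangles.
rank ∂_0 = 0, rank ∂_1 = 4 ⇒ b_0 = 5 − 0 − 4 = 1; all invariant factors of ∂_1 are 1 so no torsion. So H_0 ≅ Z.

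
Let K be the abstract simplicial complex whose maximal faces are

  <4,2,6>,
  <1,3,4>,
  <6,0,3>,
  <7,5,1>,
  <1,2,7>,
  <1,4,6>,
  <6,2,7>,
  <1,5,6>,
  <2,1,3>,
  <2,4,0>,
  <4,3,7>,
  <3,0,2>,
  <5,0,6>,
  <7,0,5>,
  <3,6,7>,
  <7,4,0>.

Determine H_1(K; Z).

Take the total order 0 < 1 < 2 < 3 < 4 < 5 < 6 < 7 on the vertex set. Then K (dimension 2) consists of the simplices:

  0-simplices (8): [0], [1], [2], [3], [4], [5], [6], [7]
  1-simplices (24): (24 of them)
  2-simplices (16): [0,2,3], [0,2,4], [0,3,6], [0,4,7], [0,5,6], [0,5,7], [1,2,3], [1,2,7], [1,3,4], [1,4,6], [1,5,6], [1,5,7], [2,4,6], [2,6,7], [3,4,7], [3,6,7]

Hence C_0 ≅ Z^8, C_1 ≅ Z^24, C_2 ≅ Z^16.

The boundary map ∂_1: C_1 → C_0 maps an edge to its endpoints' difference, ∂[p,q] = q − p.
This gives a 8×24 integer matrix of rank 7; reducing to Smith normal form yields diagonal entries (1,1,1,1,1,1,1).

Boundary ∂_2: C_2 → C_1 maps a triangle to the signed sum of its edges. For instance
  ∂[0,3,6] = [3,6] − [0,6] + [0,3],
  ∂[0,5,6] = [5,6] − [0,6] + [0,5].
The resulting 24×16 matrix has rank 15, and its Smith normal form has invariant factors (1,1,1,1,1,1,1,1,1,1,1,1,1,1,1).

From H_k ≅ ker(∂_k) / im(∂_{k+1}) we obtain:

  H_1: rank ker ∂_1 − rank ∂_2 = (24 − 7) − 15 = 2, and the invariant factors of ∂_2 are all 1, so H_1 ≅ Z^2.

(K is a triangulation of the torus T^2.)

H_1 = Z^2.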